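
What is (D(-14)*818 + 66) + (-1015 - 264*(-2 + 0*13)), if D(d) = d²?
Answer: 159907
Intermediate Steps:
(D(-14)*818 + 66) + (-1015 - 264*(-2 + 0*13)) = ((-14)²*818 + 66) + (-1015 - 264*(-2 + 0*13)) = (196*818 + 66) + (-1015 - 264*(-2 + 0)) = (160328 + 66) + (-1015 - 264*(-2)) = 160394 + (-1015 + 528) = 160394 - 487 = 159907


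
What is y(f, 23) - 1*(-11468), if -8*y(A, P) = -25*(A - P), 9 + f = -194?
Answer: 43047/4 ≈ 10762.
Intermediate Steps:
f = -203 (f = -9 - 194 = -203)
y(A, P) = -25*P/8 + 25*A/8 (y(A, P) = -(-25)*(A - P)/8 = -(-25*A + 25*P)/8 = -25*P/8 + 25*A/8)
y(f, 23) - 1*(-11468) = (-25/8*23 + (25/8)*(-203)) - 1*(-11468) = (-575/8 - 5075/8) + 11468 = -2825/4 + 11468 = 43047/4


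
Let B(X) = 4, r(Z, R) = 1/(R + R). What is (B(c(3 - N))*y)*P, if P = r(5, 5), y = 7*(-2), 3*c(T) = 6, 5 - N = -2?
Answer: -28/5 ≈ -5.6000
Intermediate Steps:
N = 7 (N = 5 - 1*(-2) = 5 + 2 = 7)
c(T) = 2 (c(T) = (⅓)*6 = 2)
y = -14
r(Z, R) = 1/(2*R)
P = ⅒ (P = (½)/5 = (½)*(⅕) = ⅒ ≈ 0.10000)
(B(c(3 - N))*y)*P = (4*(-14))*(⅒) = -56*⅒ = -28/5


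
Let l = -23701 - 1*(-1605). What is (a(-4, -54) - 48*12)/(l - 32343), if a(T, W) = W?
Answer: 90/7777 ≈ 0.011573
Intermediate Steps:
l = -22096 (l = -23701 + 1605 = -22096)
(a(-4, -54) - 48*12)/(l - 32343) = (-54 - 48*12)/(-22096 - 32343) = (-54 - 576)/(-54439) = -630*(-1/54439) = 90/7777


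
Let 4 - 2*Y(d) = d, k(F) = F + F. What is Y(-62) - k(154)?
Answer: -275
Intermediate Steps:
k(F) = 2*F
Y(d) = 2 - d/2
Y(-62) - k(154) = (2 - ½*(-62)) - 2*154 = (2 + 31) - 1*308 = 33 - 308 = -275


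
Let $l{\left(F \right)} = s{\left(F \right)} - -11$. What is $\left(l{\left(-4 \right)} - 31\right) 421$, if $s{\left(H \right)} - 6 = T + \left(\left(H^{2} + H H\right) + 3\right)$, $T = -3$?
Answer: $7578$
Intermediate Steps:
$s{\left(H \right)} = 6 + 2 H^{2}$ ($s{\left(H \right)} = 6 + \left(-3 + \left(\left(H^{2} + H H\right) + 3\right)\right) = 6 + \left(-3 + \left(\left(H^{2} + H^{2}\right) + 3\right)\right) = 6 + \left(-3 + \left(2 H^{2} + 3\right)\right) = 6 + \left(-3 + \left(3 + 2 H^{2}\right)\right) = 6 + 2 H^{2}$)
$l{\left(F \right)} = 17 + 2 F^{2}$ ($l{\left(F \right)} = \left(6 + 2 F^{2}\right) - -11 = \left(6 + 2 F^{2}\right) + 11 = 17 + 2 F^{2}$)
$\left(l{\left(-4 \right)} - 31\right) 421 = \left(\left(17 + 2 \left(-4\right)^{2}\right) - 31\right) 421 = \left(\left(17 + 2 \cdot 16\right) - 31\right) 421 = \left(\left(17 + 32\right) - 31\right) 421 = \left(49 - 31\right) 421 = 18 \cdot 421 = 7578$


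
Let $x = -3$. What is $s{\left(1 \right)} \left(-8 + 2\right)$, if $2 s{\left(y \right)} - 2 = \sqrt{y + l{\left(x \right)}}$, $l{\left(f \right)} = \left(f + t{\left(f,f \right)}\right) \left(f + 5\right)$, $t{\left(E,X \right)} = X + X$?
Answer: $-6 - 3 i \sqrt{17} \approx -6.0 - 12.369 i$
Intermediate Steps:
$t{\left(E,X \right)} = 2 X$
$l{\left(f \right)} = 3 f \left(5 + f\right)$ ($l{\left(f \right)} = \left(f + 2 f\right) \left(f + 5\right) = 3 f \left(5 + f\right)$)
$s{\left(y \right)} = 1 + \frac{\sqrt{-18 + y}}{2}$ ($s{\left(y \right)} = 1 + \frac{\sqrt{y + 3 \left(-3\right) \left(5 - 3\right)}}{2} = 1 + \frac{\sqrt{y + 3 \left(-3\right) 2}}{2} = 1 + \frac{\sqrt{y - 18}}{2} = 1 + \frac{\sqrt{-18 + y}}{2}$)
$s{\left(1 \right)} \left(-8 + 2\right) = \left(1 + \frac{\sqrt{-18 + 1}}{2}\right) \left(-8 + 2\right) = \left(1 + \frac{\sqrt{-17}}{2}\right) \left(-6\right) = \left(1 + \frac{i \sqrt{17}}{2}\right) \left(-6\right) = -6 - 3 i \sqrt{17}$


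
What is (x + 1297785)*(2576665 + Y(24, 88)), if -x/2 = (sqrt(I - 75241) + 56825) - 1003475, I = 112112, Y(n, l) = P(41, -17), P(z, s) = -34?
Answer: 8222248534635 - 5153262*sqrt(36871) ≈ 8.2213e+12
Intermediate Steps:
Y(n, l) = -34
x = 1893300 - 2*sqrt(36871) (x = -2*((sqrt(112112 - 75241) + 56825) - 1003475) = -2*((sqrt(36871) + 56825) - 1003475) = -2*((56825 + sqrt(36871)) - 1003475) = -2*(-946650 + sqrt(36871)) = 1893300 - 2*sqrt(36871) ≈ 1.8929e+6)
(x + 1297785)*(2576665 + Y(24, 88)) = ((1893300 - 2*sqrt(36871)) + 1297785)*(2576665 - 34) = (3191085 - 2*sqrt(36871))*2576631 = 8222248534635 - 5153262*sqrt(36871)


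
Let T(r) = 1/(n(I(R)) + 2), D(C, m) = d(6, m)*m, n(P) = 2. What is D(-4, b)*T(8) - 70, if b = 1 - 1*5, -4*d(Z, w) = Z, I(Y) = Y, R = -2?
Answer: -137/2 ≈ -68.500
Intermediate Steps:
d(Z, w) = -Z/4
b = -4 (b = 1 - 5 = -4)
D(C, m) = -3*m/2 (D(C, m) = (-¼*6)*m = -3*m/2)
T(r) = ¼ (T(r) = 1/(2 + 2) = 1/4 = ¼)
D(-4, b)*T(8) - 70 = -3/2*(-4)*(¼) - 70 = 6*(¼) - 70 = 3/2 - 70 = -137/2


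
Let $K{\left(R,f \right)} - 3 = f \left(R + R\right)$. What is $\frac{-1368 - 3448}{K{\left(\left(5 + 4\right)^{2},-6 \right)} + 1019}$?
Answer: $- \frac{2408}{25} \approx -96.32$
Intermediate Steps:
$K{\left(R,f \right)} = 3 + 2 R f$ ($K{\left(R,f \right)} = 3 + f \left(R + R\right) = 3 + f 2 R = 3 + 2 R f$)
$\frac{-1368 - 3448}{K{\left(\left(5 + 4\right)^{2},-6 \right)} + 1019} = \frac{-1368 - 3448}{\left(3 + 2 \left(5 + 4\right)^{2} \left(-6\right)\right) + 1019} = - \frac{4816}{\left(3 + 2 \cdot 9^{2} \left(-6\right)\right) + 1019} = - \frac{4816}{\left(3 + 2 \cdot 81 \left(-6\right)\right) + 1019} = - \frac{4816}{\left(3 - 972\right) + 1019} = - \frac{4816}{-969 + 1019} = - \frac{4816}{50} = \left(-4816\right) \frac{1}{50} = - \frac{2408}{25}$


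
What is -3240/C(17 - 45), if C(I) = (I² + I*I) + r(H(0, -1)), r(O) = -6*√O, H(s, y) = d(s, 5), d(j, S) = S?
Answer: -1270080/614611 - 4860*√5/614611 ≈ -2.0842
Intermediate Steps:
H(s, y) = 5
C(I) = -6*√5 + 2*I² (C(I) = (I² + I*I) - 6*√5 = (I² + I²) - 6*√5 = 2*I² - 6*√5 = -6*√5 + 2*I²)
-3240/C(17 - 45) = -3240/(-6*√5 + 2*(17 - 45)²) = -3240/(-6*√5 + 2*(-28)²) = -3240/(-6*√5 + 2*784) = -3240/(-6*√5 + 1568) = -3240/(1568 - 6*√5)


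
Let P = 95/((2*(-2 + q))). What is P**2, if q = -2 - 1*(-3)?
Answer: 9025/4 ≈ 2256.3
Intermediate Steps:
q = 1 (q = -2 + 3 = 1)
P = -95/2 (P = 95/((2*(-2 + 1))) = 95/((2*(-1))) = 95/(-2) = 95*(-1/2) = -95/2 ≈ -47.500)
P**2 = (-95/2)**2 = 9025/4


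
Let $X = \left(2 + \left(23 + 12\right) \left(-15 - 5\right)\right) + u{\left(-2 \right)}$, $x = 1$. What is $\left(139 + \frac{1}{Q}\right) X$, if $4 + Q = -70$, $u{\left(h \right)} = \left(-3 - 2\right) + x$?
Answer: $- \frac{3610035}{37} \approx -97569.0$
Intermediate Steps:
$u{\left(h \right)} = -4$ ($u{\left(h \right)} = \left(-3 - 2\right) + 1 = -5 + 1 = -4$)
$Q = -74$ ($Q = -4 - 70 = -74$)
$X = -702$ ($X = \left(2 + \left(23 + 12\right) \left(-15 - 5\right)\right) - 4 = \left(2 + 35 \left(-20\right)\right) - 4 = \left(2 - 700\right) - 4 = -698 - 4 = -702$)
$\left(139 + \frac{1}{Q}\right) X = \left(139 + \frac{1}{-74}\right) \left(-702\right) = \left(139 - \frac{1}{74}\right) \left(-702\right) = \frac{10285}{74} \left(-702\right) = - \frac{3610035}{37}$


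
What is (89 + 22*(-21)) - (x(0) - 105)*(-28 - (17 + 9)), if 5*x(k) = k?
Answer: -6043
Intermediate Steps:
x(k) = k/5
(89 + 22*(-21)) - (x(0) - 105)*(-28 - (17 + 9)) = (89 + 22*(-21)) - ((⅕)*0 - 105)*(-28 - (17 + 9)) = (89 - 462) - (0 - 105)*(-28 - 1*26) = -373 - (-105)*(-28 - 26) = -373 - (-105)*(-54) = -373 - 1*5670 = -373 - 5670 = -6043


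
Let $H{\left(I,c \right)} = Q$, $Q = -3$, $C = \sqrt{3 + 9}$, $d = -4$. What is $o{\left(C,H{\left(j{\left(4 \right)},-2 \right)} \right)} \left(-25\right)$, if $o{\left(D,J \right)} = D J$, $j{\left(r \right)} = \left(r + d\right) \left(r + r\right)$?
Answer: $150 \sqrt{3} \approx 259.81$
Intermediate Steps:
$C = 2 \sqrt{3}$ ($C = \sqrt{12} = 2 \sqrt{3} \approx 3.4641$)
$j{\left(r \right)} = 2 r \left(-4 + r\right)$ ($j{\left(r \right)} = \left(r - 4\right) \left(r + r\right) = \left(-4 + r\right) 2 r = 2 r \left(-4 + r\right)$)
$H{\left(I,c \right)} = -3$
$o{\left(C,H{\left(j{\left(4 \right)},-2 \right)} \right)} \left(-25\right) = 2 \sqrt{3} \left(-3\right) \left(-25\right) = - 6 \sqrt{3} \left(-25\right) = 150 \sqrt{3}$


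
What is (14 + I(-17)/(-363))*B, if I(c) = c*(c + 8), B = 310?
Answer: 509330/121 ≈ 4209.3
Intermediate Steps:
I(c) = c*(8 + c)
(14 + I(-17)/(-363))*B = (14 - 17*(8 - 17)/(-363))*310 = (14 - 17*(-9)*(-1/363))*310 = (14 + 153*(-1/363))*310 = (14 - 51/121)*310 = (1643/121)*310 = 509330/121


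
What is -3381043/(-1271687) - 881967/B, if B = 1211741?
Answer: 2975362457534/1540955277067 ≈ 1.9309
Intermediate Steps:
-3381043/(-1271687) - 881967/B = -3381043/(-1271687) - 881967/1211741 = -3381043*(-1/1271687) - 881967*1/1211741 = 3381043/1271687 - 881967/1211741 = 2975362457534/1540955277067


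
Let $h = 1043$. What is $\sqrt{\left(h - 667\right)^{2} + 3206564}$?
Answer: $2 \sqrt{836985} \approx 1829.7$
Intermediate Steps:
$\sqrt{\left(h - 667\right)^{2} + 3206564} = \sqrt{\left(1043 - 667\right)^{2} + 3206564} = \sqrt{376^{2} + 3206564} = \sqrt{141376 + 3206564} = \sqrt{3347940} = 2 \sqrt{836985}$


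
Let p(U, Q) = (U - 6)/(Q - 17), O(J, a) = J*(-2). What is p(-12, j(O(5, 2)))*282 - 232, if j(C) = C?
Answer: -44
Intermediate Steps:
O(J, a) = -2*J
p(U, Q) = (-6 + U)/(-17 + Q)
p(-12, j(O(5, 2)))*282 - 232 = ((-6 - 12)/(-17 - 2*5))*282 - 232 = (-18/(-17 - 10))*282 - 232 = (-18/(-27))*282 - 232 = -1/27*(-18)*282 - 232 = (⅔)*282 - 232 = 188 - 232 = -44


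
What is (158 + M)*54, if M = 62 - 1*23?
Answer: 10638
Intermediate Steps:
M = 39 (M = 62 - 23 = 39)
(158 + M)*54 = (158 + 39)*54 = 197*54 = 10638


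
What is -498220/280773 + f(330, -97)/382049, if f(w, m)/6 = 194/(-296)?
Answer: -14085571210663/7937909246898 ≈ -1.7745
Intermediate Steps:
f(w, m) = -291/74 (f(w, m) = 6*(194/(-296)) = 6*(194*(-1/296)) = 6*(-97/148) = -291/74)
-498220/280773 + f(330, -97)/382049 = -498220/280773 - 291/74/382049 = -498220*1/280773 - 291/74*1/382049 = -498220/280773 - 291/28271626 = -14085571210663/7937909246898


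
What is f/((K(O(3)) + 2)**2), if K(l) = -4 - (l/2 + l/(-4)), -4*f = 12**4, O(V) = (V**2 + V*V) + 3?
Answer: -82944/841 ≈ -98.625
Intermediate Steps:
O(V) = 3 + 2*V**2 (O(V) = (V**2 + V**2) + 3 = 2*V**2 + 3 = 3 + 2*V**2)
f = -5184 (f = -1/4*12**4 = -1/4*20736 = -5184)
K(l) = -4 - l/4 (K(l) = -4 - (l*(1/2) + l*(-1/4)) = -4 - (l/2 - l/4) = -4 - l/4)
f/((K(O(3)) + 2)**2) = -5184/((-4 - (3 + 2*3**2)/4) + 2)**2 = -5184/((-4 - (3 + 2*9)/4) + 2)**2 = -5184/((-4 - (3 + 18)/4) + 2)**2 = -5184/((-4 - 1/4*21) + 2)**2 = -5184/((-4 - 21/4) + 2)**2 = -5184/(-37/4 + 2)**2 = -5184/((-29/4)**2) = -5184/841/16 = -5184*16/841 = -82944/841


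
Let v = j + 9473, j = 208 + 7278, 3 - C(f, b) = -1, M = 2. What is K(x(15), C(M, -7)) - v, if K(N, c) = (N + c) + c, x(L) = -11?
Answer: -16962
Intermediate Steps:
C(f, b) = 4 (C(f, b) = 3 - 1*(-1) = 3 + 1 = 4)
j = 7486
v = 16959 (v = 7486 + 9473 = 16959)
K(N, c) = N + 2*c
K(x(15), C(M, -7)) - v = (-11 + 2*4) - 1*16959 = (-11 + 8) - 16959 = -3 - 16959 = -16962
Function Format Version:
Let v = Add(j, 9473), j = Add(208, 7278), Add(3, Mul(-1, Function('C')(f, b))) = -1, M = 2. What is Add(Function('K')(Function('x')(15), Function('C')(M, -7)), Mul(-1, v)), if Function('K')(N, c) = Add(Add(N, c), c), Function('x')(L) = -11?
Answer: -16962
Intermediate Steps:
Function('C')(f, b) = 4 (Function('C')(f, b) = Add(3, Mul(-1, -1)) = Add(3, 1) = 4)
j = 7486
v = 16959 (v = Add(7486, 9473) = 16959)
Function('K')(N, c) = Add(N, Mul(2, c))
Add(Function('K')(Function('x')(15), Function('C')(M, -7)), Mul(-1, v)) = Add(Add(-11, Mul(2, 4)), Mul(-1, 16959)) = Add(Add(-11, 8), -16959) = Add(-3, -16959) = -16962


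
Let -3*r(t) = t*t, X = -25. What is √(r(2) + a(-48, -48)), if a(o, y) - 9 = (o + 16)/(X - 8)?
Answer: √1045/11 ≈ 2.9388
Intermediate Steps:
r(t) = -t²/3 (r(t) = -t*t/3 = -t²/3)
a(o, y) = 281/33 - o/33 (a(o, y) = 9 + (o + 16)/(-25 - 8) = 9 + (16 + o)/(-33) = 9 + (16 + o)*(-1/33) = 9 + (-16/33 - o/33) = 281/33 - o/33)
√(r(2) + a(-48, -48)) = √(-⅓*2² + (281/33 - 1/33*(-48))) = √(-⅓*4 + (281/33 + 16/11)) = √(-4/3 + 329/33) = √(95/11) = √1045/11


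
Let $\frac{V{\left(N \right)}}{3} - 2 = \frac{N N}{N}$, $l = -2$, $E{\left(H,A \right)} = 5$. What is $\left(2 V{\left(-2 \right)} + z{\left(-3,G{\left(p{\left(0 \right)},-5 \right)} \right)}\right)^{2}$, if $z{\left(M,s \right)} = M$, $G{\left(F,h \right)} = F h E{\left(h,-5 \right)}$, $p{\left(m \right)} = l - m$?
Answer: $9$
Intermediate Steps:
$V{\left(N \right)} = 6 + 3 N$ ($V{\left(N \right)} = 6 + 3 \frac{N N}{N} = 6 + 3 \frac{N^{2}}{N} = 6 + 3 N$)
$p{\left(m \right)} = -2 - m$
$G{\left(F,h \right)} = 5 F h$ ($G{\left(F,h \right)} = F h 5 = 5 F h$)
$\left(2 V{\left(-2 \right)} + z{\left(-3,G{\left(p{\left(0 \right)},-5 \right)} \right)}\right)^{2} = \left(2 \left(6 + 3 \left(-2\right)\right) - 3\right)^{2} = \left(2 \left(6 - 6\right) - 3\right)^{2} = \left(2 \cdot 0 - 3\right)^{2} = \left(0 - 3\right)^{2} = \left(-3\right)^{2} = 9$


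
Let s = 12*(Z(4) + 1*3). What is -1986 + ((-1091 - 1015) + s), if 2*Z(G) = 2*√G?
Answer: -4032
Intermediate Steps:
Z(G) = √G (Z(G) = (2*√G)/2 = √G)
s = 60 (s = 12*(√4 + 1*3) = 12*(2 + 3) = 12*5 = 60)
-1986 + ((-1091 - 1015) + s) = -1986 + ((-1091 - 1015) + 60) = -1986 + (-2106 + 60) = -1986 - 2046 = -4032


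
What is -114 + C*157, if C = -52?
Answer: -8278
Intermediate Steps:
-114 + C*157 = -114 - 52*157 = -114 - 8164 = -8278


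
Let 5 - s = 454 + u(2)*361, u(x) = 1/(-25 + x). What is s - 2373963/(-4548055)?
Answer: -45271314981/104605265 ≈ -432.78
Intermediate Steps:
s = -9966/23 (s = 5 - (454 + 361/(-25 + 2)) = 5 - (454 + 361/(-23)) = 5 - (454 - 1/23*361) = 5 - (454 - 361/23) = 5 - 1*10081/23 = 5 - 10081/23 = -9966/23 ≈ -433.30)
s - 2373963/(-4548055) = -9966/23 - 2373963/(-4548055) = -9966/23 - 2373963*(-1)/4548055 = -9966/23 - 1*(-2373963/4548055) = -9966/23 + 2373963/4548055 = -45271314981/104605265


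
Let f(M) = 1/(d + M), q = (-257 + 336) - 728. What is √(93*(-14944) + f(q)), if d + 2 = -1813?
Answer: I*√527364913306/616 ≈ 1178.9*I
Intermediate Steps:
d = -1815 (d = -2 - 1813 = -1815)
q = -649 (q = 79 - 728 = -649)
f(M) = 1/(-1815 + M)
√(93*(-14944) + f(q)) = √(93*(-14944) + 1/(-1815 - 649)) = √(-1389792 + 1/(-2464)) = √(-1389792 - 1/2464) = √(-3424447489/2464) = I*√527364913306/616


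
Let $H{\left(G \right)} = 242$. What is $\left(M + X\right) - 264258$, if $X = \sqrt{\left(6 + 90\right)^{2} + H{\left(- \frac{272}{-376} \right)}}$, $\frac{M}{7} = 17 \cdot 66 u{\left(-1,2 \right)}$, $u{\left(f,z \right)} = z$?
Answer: $-248550 + \sqrt{9458} \approx -2.4845 \cdot 10^{5}$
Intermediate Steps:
$M = 15708$ ($M = 7 \cdot 17 \cdot 66 \cdot 2 = 7 \cdot 1122 \cdot 2 = 7 \cdot 2244 = 15708$)
$X = \sqrt{9458}$ ($X = \sqrt{\left(6 + 90\right)^{2} + 242} = \sqrt{96^{2} + 242} = \sqrt{9216 + 242} = \sqrt{9458} \approx 97.252$)
$\left(M + X\right) - 264258 = \left(15708 + \sqrt{9458}\right) - 264258 = -248550 + \sqrt{9458}$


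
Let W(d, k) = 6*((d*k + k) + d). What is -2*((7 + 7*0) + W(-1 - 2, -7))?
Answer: -146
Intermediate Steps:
W(d, k) = 6*d + 6*k + 6*d*k (W(d, k) = 6*((k + d*k) + d) = 6*(d + k + d*k) = 6*d + 6*k + 6*d*k)
-2*((7 + 7*0) + W(-1 - 2, -7)) = -2*((7 + 7*0) + (6*(-1 - 2) + 6*(-7) + 6*(-1 - 2)*(-7))) = -2*((7 + 0) + (6*(-3) - 42 + 6*(-3)*(-7))) = -2*(7 + (-18 - 42 + 126)) = -2*(7 + 66) = -2*73 = -146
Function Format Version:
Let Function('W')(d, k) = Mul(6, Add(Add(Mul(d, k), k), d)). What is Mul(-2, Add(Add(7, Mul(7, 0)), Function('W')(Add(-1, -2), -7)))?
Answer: -146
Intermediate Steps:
Function('W')(d, k) = Add(Mul(6, d), Mul(6, k), Mul(6, d, k)) (Function('W')(d, k) = Mul(6, Add(Add(k, Mul(d, k)), d)) = Mul(6, Add(d, k, Mul(d, k))) = Add(Mul(6, d), Mul(6, k), Mul(6, d, k)))
Mul(-2, Add(Add(7, Mul(7, 0)), Function('W')(Add(-1, -2), -7))) = Mul(-2, Add(Add(7, Mul(7, 0)), Add(Mul(6, Add(-1, -2)), Mul(6, -7), Mul(6, Add(-1, -2), -7)))) = Mul(-2, Add(Add(7, 0), Add(Mul(6, -3), -42, Mul(6, -3, -7)))) = Mul(-2, Add(7, Add(-18, -42, 126))) = Mul(-2, Add(7, 66)) = Mul(-2, 73) = -146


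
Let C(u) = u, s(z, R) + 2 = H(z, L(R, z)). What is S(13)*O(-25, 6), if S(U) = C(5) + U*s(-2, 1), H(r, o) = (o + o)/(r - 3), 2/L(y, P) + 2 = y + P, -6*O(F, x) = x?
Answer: 263/15 ≈ 17.533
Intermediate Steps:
O(F, x) = -x/6
L(y, P) = 2/(-2 + P + y) (L(y, P) = 2/(-2 + (y + P)) = 2/(-2 + (P + y)) = 2/(-2 + P + y))
H(r, o) = 2*o/(-3 + r) (H(r, o) = (2*o)/(-3 + r) = 2*o/(-3 + r))
s(z, R) = -2 + 4/((-3 + z)*(-2 + R + z)) (s(z, R) = -2 + 2*(2/(-2 + z + R))/(-3 + z) = -2 + 2*(2/(-2 + R + z))/(-3 + z) = -2 + 4/((-3 + z)*(-2 + R + z)))
S(U) = 5 - 26*U/15 (S(U) = 5 + U*(-2 + 4/((-3 - 2)*(-2 + 1 - 2))) = 5 + U*(-2 + 4/(-5*(-3))) = 5 + U*(-2 + 4*(-⅕)*(-⅓)) = 5 + U*(-2 + 4/15) = 5 + U*(-26/15) = 5 - 26*U/15)
S(13)*O(-25, 6) = (5 - 26/15*13)*(-⅙*6) = (5 - 338/15)*(-1) = -263/15*(-1) = 263/15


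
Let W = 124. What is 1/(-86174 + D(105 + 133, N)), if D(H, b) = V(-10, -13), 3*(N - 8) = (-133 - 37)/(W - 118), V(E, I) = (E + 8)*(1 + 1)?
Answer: -1/86178 ≈ -1.1604e-5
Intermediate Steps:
V(E, I) = 16 + 2*E (V(E, I) = (8 + E)*2 = 16 + 2*E)
N = -13/9 (N = 8 + ((-133 - 37)/(124 - 118))/3 = 8 + (-170/6)/3 = 8 + (-170*1/6)/3 = 8 + (1/3)*(-85/3) = 8 - 85/9 = -13/9 ≈ -1.4444)
D(H, b) = -4 (D(H, b) = 16 + 2*(-10) = 16 - 20 = -4)
1/(-86174 + D(105 + 133, N)) = 1/(-86174 - 4) = 1/(-86178) = -1/86178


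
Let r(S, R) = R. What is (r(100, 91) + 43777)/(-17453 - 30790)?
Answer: -43868/48243 ≈ -0.90931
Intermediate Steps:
(r(100, 91) + 43777)/(-17453 - 30790) = (91 + 43777)/(-17453 - 30790) = 43868/(-48243) = 43868*(-1/48243) = -43868/48243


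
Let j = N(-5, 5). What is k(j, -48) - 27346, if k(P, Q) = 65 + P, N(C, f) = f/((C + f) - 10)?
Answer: -54563/2 ≈ -27282.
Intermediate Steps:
N(C, f) = f/(-10 + C + f)
j = -½ (j = 5/(-10 - 5 + 5) = 5/(-10) = 5*(-⅒) = -½ ≈ -0.50000)
k(j, -48) - 27346 = (65 - ½) - 27346 = 129/2 - 27346 = -54563/2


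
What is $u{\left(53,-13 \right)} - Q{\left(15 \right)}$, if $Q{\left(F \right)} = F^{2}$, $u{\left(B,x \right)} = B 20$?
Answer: $835$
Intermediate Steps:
$u{\left(B,x \right)} = 20 B$
$u{\left(53,-13 \right)} - Q{\left(15 \right)} = 20 \cdot 53 - 15^{2} = 1060 - 225 = 835$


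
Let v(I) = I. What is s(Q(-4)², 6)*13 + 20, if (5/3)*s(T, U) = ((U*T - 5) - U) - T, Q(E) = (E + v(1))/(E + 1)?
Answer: -134/5 ≈ -26.800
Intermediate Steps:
Q(E) = 1 (Q(E) = (E + 1)/(E + 1) = (1 + E)/(1 + E) = 1)
s(T, U) = -3 - 3*T/5 - 3*U/5 + 3*T*U/5 (s(T, U) = 3*(((U*T - 5) - U) - T)/5 = 3*(((T*U - 5) - U) - T)/5 = 3*(((-5 + T*U) - U) - T)/5 = 3*((-5 - U + T*U) - T)/5 = 3*(-5 - T - U + T*U)/5 = -3 - 3*T/5 - 3*U/5 + 3*T*U/5)
s(Q(-4)², 6)*13 + 20 = (-3 - ⅗*1² - ⅗*6 + (⅗)*1²*6)*13 + 20 = (-3 - ⅗*1 - 18/5 + (⅗)*1*6)*13 + 20 = (-3 - ⅗ - 18/5 + 18/5)*13 + 20 = -18/5*13 + 20 = -234/5 + 20 = -134/5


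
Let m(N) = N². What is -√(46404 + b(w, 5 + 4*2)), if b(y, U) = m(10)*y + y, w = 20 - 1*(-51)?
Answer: -5*√2143 ≈ -231.46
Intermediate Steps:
w = 71 (w = 20 + 51 = 71)
b(y, U) = 101*y (b(y, U) = 10²*y + y = 100*y + y = 101*y)
-√(46404 + b(w, 5 + 4*2)) = -√(46404 + 101*71) = -√(46404 + 7171) = -√53575 = -5*√2143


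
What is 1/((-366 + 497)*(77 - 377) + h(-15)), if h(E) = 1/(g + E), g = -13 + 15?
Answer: -13/510901 ≈ -2.5445e-5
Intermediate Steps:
g = 2
h(E) = 1/(2 + E)
1/((-366 + 497)*(77 - 377) + h(-15)) = 1/((-366 + 497)*(77 - 377) + 1/(2 - 15)) = 1/(131*(-300) + 1/(-13)) = 1/(-39300 - 1/13) = 1/(-510901/13) = -13/510901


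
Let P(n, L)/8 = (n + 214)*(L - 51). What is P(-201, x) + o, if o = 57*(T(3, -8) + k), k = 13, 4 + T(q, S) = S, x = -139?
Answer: -19703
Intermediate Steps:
T(q, S) = -4 + S
P(n, L) = 8*(-51 + L)*(214 + n) (P(n, L) = 8*((n + 214)*(L - 51)) = 8*((214 + n)*(-51 + L)) = 8*((-51 + L)*(214 + n)) = 8*(-51 + L)*(214 + n))
o = 57 (o = 57*((-4 - 8) + 13) = 57*(-12 + 13) = 57*1 = 57)
P(-201, x) + o = (-87312 - 408*(-201) + 1712*(-139) + 8*(-139)*(-201)) + 57 = (-87312 + 82008 - 237968 + 223512) + 57 = -19760 + 57 = -19703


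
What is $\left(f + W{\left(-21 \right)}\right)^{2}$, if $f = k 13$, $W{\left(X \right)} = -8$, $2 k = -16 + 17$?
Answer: $\frac{9}{4} \approx 2.25$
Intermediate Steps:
$k = \frac{1}{2}$ ($k = \frac{-16 + 17}{2} = \frac{1}{2} \cdot 1 = \frac{1}{2} \approx 0.5$)
$f = \frac{13}{2}$ ($f = \frac{1}{2} \cdot 13 = \frac{13}{2} \approx 6.5$)
$\left(f + W{\left(-21 \right)}\right)^{2} = \left(\frac{13}{2} - 8\right)^{2} = \left(- \frac{3}{2}\right)^{2} = \frac{9}{4}$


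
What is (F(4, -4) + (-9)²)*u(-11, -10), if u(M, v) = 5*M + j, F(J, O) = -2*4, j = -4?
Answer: -4307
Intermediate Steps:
F(J, O) = -8
u(M, v) = -4 + 5*M (u(M, v) = 5*M - 4 = -4 + 5*M)
(F(4, -4) + (-9)²)*u(-11, -10) = (-8 + (-9)²)*(-4 + 5*(-11)) = (-8 + 81)*(-4 - 55) = 73*(-59) = -4307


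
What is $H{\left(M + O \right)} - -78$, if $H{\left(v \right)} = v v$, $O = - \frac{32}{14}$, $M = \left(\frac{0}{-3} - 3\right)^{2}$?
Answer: $\frac{6031}{49} \approx 123.08$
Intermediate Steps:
$M = 9$ ($M = \left(0 \left(- \frac{1}{3}\right) - 3\right)^{2} = \left(0 - 3\right)^{2} = \left(-3\right)^{2} = 9$)
$O = - \frac{16}{7}$ ($O = \left(-32\right) \frac{1}{14} = - \frac{16}{7} \approx -2.2857$)
$H{\left(v \right)} = v^{2}$
$H{\left(M + O \right)} - -78 = \left(9 - \frac{16}{7}\right)^{2} - -78 = \left(\frac{47}{7}\right)^{2} + 78 = \frac{2209}{49} + 78 = \frac{6031}{49}$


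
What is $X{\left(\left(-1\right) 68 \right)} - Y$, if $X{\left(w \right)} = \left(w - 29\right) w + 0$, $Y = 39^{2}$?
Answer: $5075$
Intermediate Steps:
$Y = 1521$
$X{\left(w \right)} = w \left(-29 + w\right)$ ($X{\left(w \right)} = \left(-29 + w\right) w + 0 = w \left(-29 + w\right) + 0 = w \left(-29 + w\right)$)
$X{\left(\left(-1\right) 68 \right)} - Y = \left(-1\right) 68 \left(-29 - 68\right) - 1521 = - 68 \left(-29 - 68\right) - 1521 = \left(-68\right) \left(-97\right) - 1521 = 6596 - 1521 = 5075$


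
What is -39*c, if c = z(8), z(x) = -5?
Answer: 195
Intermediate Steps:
c = -5
-39*c = -39*(-5) = 195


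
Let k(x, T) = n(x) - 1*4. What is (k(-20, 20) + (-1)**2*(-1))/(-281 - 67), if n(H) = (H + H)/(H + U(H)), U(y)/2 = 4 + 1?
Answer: 1/348 ≈ 0.0028736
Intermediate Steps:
U(y) = 10 (U(y) = 2*(4 + 1) = 2*5 = 10)
n(H) = 2*H/(10 + H) (n(H) = (H + H)/(H + 10) = (2*H)/(10 + H) = 2*H/(10 + H))
k(x, T) = -4 + 2*x/(10 + x) (k(x, T) = 2*x/(10 + x) - 1*4 = 2*x/(10 + x) - 4 = -4 + 2*x/(10 + x))
(k(-20, 20) + (-1)**2*(-1))/(-281 - 67) = (2*(-20 - 1*(-20))/(10 - 20) + (-1)**2*(-1))/(-281 - 67) = (2*(-20 + 20)/(-10) + 1*(-1))/(-348) = (2*(-1/10)*0 - 1)*(-1/348) = (0 - 1)*(-1/348) = -1*(-1/348) = 1/348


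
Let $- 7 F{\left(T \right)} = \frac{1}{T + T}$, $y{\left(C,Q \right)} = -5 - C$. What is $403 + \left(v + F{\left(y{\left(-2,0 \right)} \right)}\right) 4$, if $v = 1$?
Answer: $\frac{8549}{21} \approx 407.1$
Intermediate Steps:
$F{\left(T \right)} = - \frac{1}{14 T}$ ($F{\left(T \right)} = - \frac{1}{7 \left(T + T\right)} = - \frac{1}{7 \cdot 2 T} = - \frac{\frac{1}{2} \frac{1}{T}}{7} = - \frac{1}{14 T}$)
$403 + \left(v + F{\left(y{\left(-2,0 \right)} \right)}\right) 4 = 403 + \left(1 - \frac{1}{14 \left(-5 - -2\right)}\right) 4 = 403 + \left(1 - \frac{1}{14 \left(-5 + 2\right)}\right) 4 = 403 + \left(1 - \frac{1}{14 \left(-3\right)}\right) 4 = 403 + \left(1 - - \frac{1}{42}\right) 4 = 403 + \left(1 + \frac{1}{42}\right) 4 = 403 + \frac{43}{42} \cdot 4 = 403 + \frac{86}{21} = \frac{8549}{21}$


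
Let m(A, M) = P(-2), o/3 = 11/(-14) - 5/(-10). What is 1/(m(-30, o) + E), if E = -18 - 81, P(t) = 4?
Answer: -1/95 ≈ -0.010526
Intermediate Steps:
o = -6/7 (o = 3*(11/(-14) - 5/(-10)) = 3*(11*(-1/14) - 5*(-1/10)) = 3*(-11/14 + 1/2) = 3*(-2/7) = -6/7 ≈ -0.85714)
m(A, M) = 4
E = -99 (E = -18 - 1*81 = -18 - 81 = -99)
1/(m(-30, o) + E) = 1/(4 - 99) = 1/(-95) = -1/95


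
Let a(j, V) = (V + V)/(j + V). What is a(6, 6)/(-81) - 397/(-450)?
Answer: 3523/4050 ≈ 0.86988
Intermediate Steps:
a(j, V) = 2*V/(V + j) (a(j, V) = (2*V)/(V + j) = 2*V/(V + j))
a(6, 6)/(-81) - 397/(-450) = (2*6/(6 + 6))/(-81) - 397/(-450) = (2*6/12)*(-1/81) - 397*(-1/450) = (2*6*(1/12))*(-1/81) + 397/450 = 1*(-1/81) + 397/450 = -1/81 + 397/450 = 3523/4050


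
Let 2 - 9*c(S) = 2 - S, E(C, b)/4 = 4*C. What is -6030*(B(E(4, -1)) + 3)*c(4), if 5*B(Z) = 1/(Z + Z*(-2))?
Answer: -64253/8 ≈ -8031.6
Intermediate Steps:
E(C, b) = 16*C (E(C, b) = 4*(4*C) = 16*C)
c(S) = S/9 (c(S) = 2/9 - (2 - S)/9 = 2/9 + (-2/9 + S/9) = S/9)
B(Z) = -1/(5*Z) (B(Z) = 1/(5*(Z + Z*(-2))) = 1/(5*(Z - 2*Z)) = 1/(5*((-Z))) = (-1/Z)/5 = -1/(5*Z))
-6030*(B(E(4, -1)) + 3)*c(4) = -6030*(-1/(5*(16*4)) + 3)*(⅑)*4 = -6030*(-⅕/64 + 3)*4/9 = -6030*(-⅕*1/64 + 3)*4/9 = -6030*(-1/320 + 3)*4/9 = -578277*4/(32*9) = -6030*959/720 = -64253/8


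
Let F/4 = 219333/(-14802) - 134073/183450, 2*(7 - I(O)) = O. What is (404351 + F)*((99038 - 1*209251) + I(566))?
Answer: -3369351919759063959/75428525 ≈ -4.4669e+10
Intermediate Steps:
I(O) = 7 - O/2
F = -4691243044/75428525 (F = 4*(219333/(-14802) - 134073/183450) = 4*(219333*(-1/14802) - 134073*1/183450) = 4*(-73111/4934 - 44691/61150) = 4*(-1172810761/75428525) = -4691243044/75428525 ≈ -62.195)
(404351 + F)*((99038 - 1*209251) + I(566)) = (404351 - 4691243044/75428525)*((99038 - 1*209251) + (7 - ½*566)) = 30494908269231*((99038 - 209251) + (7 - 283))/75428525 = 30494908269231*(-110213 - 276)/75428525 = (30494908269231/75428525)*(-110489) = -3369351919759063959/75428525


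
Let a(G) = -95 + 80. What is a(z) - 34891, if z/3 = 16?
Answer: -34906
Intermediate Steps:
z = 48 (z = 3*16 = 48)
a(G) = -15
a(z) - 34891 = -15 - 34891 = -34906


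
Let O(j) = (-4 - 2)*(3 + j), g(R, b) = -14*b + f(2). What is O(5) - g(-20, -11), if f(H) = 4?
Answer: -206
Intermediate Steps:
g(R, b) = 4 - 14*b (g(R, b) = -14*b + 4 = 4 - 14*b)
O(j) = -18 - 6*j (O(j) = -6*(3 + j) = -18 - 6*j)
O(5) - g(-20, -11) = (-18 - 6*5) - (4 - 14*(-11)) = (-18 - 30) - (4 + 154) = -48 - 1*158 = -48 - 158 = -206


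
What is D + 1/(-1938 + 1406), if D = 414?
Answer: 220247/532 ≈ 414.00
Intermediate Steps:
D + 1/(-1938 + 1406) = 414 + 1/(-1938 + 1406) = 414 + 1/(-532) = 414 - 1/532 = 220247/532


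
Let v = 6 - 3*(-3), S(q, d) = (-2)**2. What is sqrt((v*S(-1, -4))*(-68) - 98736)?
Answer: 12*I*sqrt(714) ≈ 320.65*I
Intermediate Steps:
S(q, d) = 4
v = 15 (v = 6 + 9 = 15)
sqrt((v*S(-1, -4))*(-68) - 98736) = sqrt((15*4)*(-68) - 98736) = sqrt(60*(-68) - 98736) = sqrt(-4080 - 98736) = sqrt(-102816) = 12*I*sqrt(714)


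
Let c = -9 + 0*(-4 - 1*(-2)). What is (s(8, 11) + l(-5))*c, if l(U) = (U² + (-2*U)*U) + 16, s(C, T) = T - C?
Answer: 54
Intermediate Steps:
l(U) = 16 - U² (l(U) = (U² - 2*U²) + 16 = -U² + 16 = 16 - U²)
c = -9 (c = -9 + 0*(-4 + 2) = -9 + 0*(-2) = -9 + 0 = -9)
(s(8, 11) + l(-5))*c = ((11 - 1*8) + (16 - 1*(-5)²))*(-9) = ((11 - 8) + (16 - 1*25))*(-9) = (3 + (16 - 25))*(-9) = (3 - 9)*(-9) = -6*(-9) = 54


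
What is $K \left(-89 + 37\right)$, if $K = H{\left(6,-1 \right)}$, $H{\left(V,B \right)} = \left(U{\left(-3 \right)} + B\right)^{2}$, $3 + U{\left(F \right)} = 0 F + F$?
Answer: $-2548$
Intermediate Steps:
$U{\left(F \right)} = -3 + F$ ($U{\left(F \right)} = -3 + \left(0 F + F\right) = -3 + \left(0 + F\right) = -3 + F$)
$H{\left(V,B \right)} = \left(-6 + B\right)^{2}$ ($H{\left(V,B \right)} = \left(\left(-3 - 3\right) + B\right)^{2} = \left(-6 + B\right)^{2}$)
$K = 49$ ($K = \left(-6 - 1\right)^{2} = \left(-7\right)^{2} = 49$)
$K \left(-89 + 37\right) = 49 \left(-89 + 37\right) = 49 \left(-52\right) = -2548$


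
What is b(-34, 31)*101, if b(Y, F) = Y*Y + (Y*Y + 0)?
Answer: 233512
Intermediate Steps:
b(Y, F) = 2*Y² (b(Y, F) = Y² + (Y² + 0) = Y² + Y² = 2*Y²)
b(-34, 31)*101 = (2*(-34)²)*101 = (2*1156)*101 = 2312*101 = 233512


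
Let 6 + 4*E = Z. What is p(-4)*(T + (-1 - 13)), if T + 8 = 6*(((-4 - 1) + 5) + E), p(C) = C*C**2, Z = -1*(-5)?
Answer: 1504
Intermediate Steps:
Z = 5
E = -1/4 (E = -3/2 + (1/4)*5 = -3/2 + 5/4 = -1/4 ≈ -0.25000)
p(C) = C**3
T = -19/2 (T = -8 + 6*(((-4 - 1) + 5) - 1/4) = -8 + 6*((-5 + 5) - 1/4) = -8 + 6*(0 - 1/4) = -8 + 6*(-1/4) = -8 - 3/2 = -19/2 ≈ -9.5000)
p(-4)*(T + (-1 - 13)) = (-4)**3*(-19/2 + (-1 - 13)) = -64*(-19/2 - 14) = -64*(-47/2) = 1504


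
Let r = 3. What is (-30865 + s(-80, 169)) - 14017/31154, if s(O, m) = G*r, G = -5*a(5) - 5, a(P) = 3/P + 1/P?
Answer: -962423385/31154 ≈ -30892.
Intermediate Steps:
a(P) = 4/P (a(P) = 3/P + 1/P = 4/P)
G = -9 (G = -20/5 - 5 = -5*4/5 - 5 = -4 - 5 = -9)
s(O, m) = -27 (s(O, m) = -9*3 = -27)
(-30865 + s(-80, 169)) - 14017/31154 = (-30865 - 27) - 14017/31154 = -30892 - 14017*1/31154 = -30892 - 14017/31154 = -962423385/31154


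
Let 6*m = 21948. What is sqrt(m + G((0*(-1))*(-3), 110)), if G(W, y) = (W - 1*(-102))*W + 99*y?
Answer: 2*sqrt(3637) ≈ 120.62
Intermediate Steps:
G(W, y) = 99*y + W*(102 + W) (G(W, y) = (W + 102)*W + 99*y = (102 + W)*W + 99*y = W*(102 + W) + 99*y = 99*y + W*(102 + W))
m = 3658 (m = (1/6)*21948 = 3658)
sqrt(m + G((0*(-1))*(-3), 110)) = sqrt(3658 + (((0*(-1))*(-3))**2 + 99*110 + 102*((0*(-1))*(-3)))) = sqrt(3658 + ((0*(-3))**2 + 10890 + 102*(0*(-3)))) = sqrt(3658 + (0**2 + 10890 + 102*0)) = sqrt(3658 + (0 + 10890 + 0)) = sqrt(3658 + 10890) = sqrt(14548) = 2*sqrt(3637)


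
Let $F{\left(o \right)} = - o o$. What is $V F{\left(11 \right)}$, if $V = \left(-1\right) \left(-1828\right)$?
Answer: $-221188$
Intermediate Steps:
$V = 1828$
$F{\left(o \right)} = - o^{2}$
$V F{\left(11 \right)} = 1828 \left(- 11^{2}\right) = 1828 \left(\left(-1\right) 121\right) = 1828 \left(-121\right) = -221188$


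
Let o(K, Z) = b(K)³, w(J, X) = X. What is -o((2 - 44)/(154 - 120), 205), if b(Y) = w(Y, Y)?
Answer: 9261/4913 ≈ 1.8850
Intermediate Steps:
b(Y) = Y
o(K, Z) = K³
-o((2 - 44)/(154 - 120), 205) = -((2 - 44)/(154 - 120))³ = -(-42/34)³ = -(-42*1/34)³ = -(-21/17)³ = -1*(-9261/4913) = 9261/4913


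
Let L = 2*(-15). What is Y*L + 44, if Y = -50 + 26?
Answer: 764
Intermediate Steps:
Y = -24
L = -30
Y*L + 44 = -24*(-30) + 44 = 720 + 44 = 764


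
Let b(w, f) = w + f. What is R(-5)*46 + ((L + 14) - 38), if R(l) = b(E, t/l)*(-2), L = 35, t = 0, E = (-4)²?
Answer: -1461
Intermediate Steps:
E = 16
b(w, f) = f + w
R(l) = -32 (R(l) = (0/l + 16)*(-2) = (0 + 16)*(-2) = 16*(-2) = -32)
R(-5)*46 + ((L + 14) - 38) = -32*46 + ((35 + 14) - 38) = -1472 + (49 - 38) = -1472 + 11 = -1461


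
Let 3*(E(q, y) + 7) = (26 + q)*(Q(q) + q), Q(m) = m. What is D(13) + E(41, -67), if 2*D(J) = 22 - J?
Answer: 10973/6 ≈ 1828.8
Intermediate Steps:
E(q, y) = -7 + 2*q*(26 + q)/3 (E(q, y) = -7 + ((26 + q)*(q + q))/3 = -7 + ((26 + q)*(2*q))/3 = -7 + (2*q*(26 + q))/3 = -7 + 2*q*(26 + q)/3)
D(J) = 11 - J/2 (D(J) = (22 - J)/2 = 11 - J/2)
D(13) + E(41, -67) = (11 - 1/2*13) + (-7 + (2/3)*41**2 + (52/3)*41) = (11 - 13/2) + (-7 + (2/3)*1681 + 2132/3) = 9/2 + (-7 + 3362/3 + 2132/3) = 9/2 + 5473/3 = 10973/6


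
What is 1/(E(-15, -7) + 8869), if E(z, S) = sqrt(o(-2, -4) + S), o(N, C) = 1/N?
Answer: 17738/157318337 - I*sqrt(30)/157318337 ≈ 0.00011275 - 3.4816e-8*I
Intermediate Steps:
E(z, S) = sqrt(-1/2 + S) (E(z, S) = sqrt(1/(-2) + S) = sqrt(-1/2 + S))
1/(E(-15, -7) + 8869) = 1/(sqrt(-2 + 4*(-7))/2 + 8869) = 1/(sqrt(-2 - 28)/2 + 8869) = 1/(sqrt(-30)/2 + 8869) = 1/((I*sqrt(30))/2 + 8869) = 1/(I*sqrt(30)/2 + 8869) = 1/(8869 + I*sqrt(30)/2)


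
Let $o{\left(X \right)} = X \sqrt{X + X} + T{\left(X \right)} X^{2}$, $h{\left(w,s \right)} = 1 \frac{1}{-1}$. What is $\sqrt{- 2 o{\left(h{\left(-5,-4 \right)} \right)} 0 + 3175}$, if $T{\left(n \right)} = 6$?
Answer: $5 \sqrt{127} \approx 56.347$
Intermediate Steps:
$h{\left(w,s \right)} = -1$ ($h{\left(w,s \right)} = 1 \left(-1\right) = -1$)
$o{\left(X \right)} = 6 X^{2} + \sqrt{2} X^{\frac{3}{2}}$ ($o{\left(X \right)} = X \sqrt{X + X} + 6 X^{2} = X \sqrt{2 X} + 6 X^{2} = X \sqrt{2} \sqrt{X} + 6 X^{2} = \sqrt{2} X^{\frac{3}{2}} + 6 X^{2} = 6 X^{2} + \sqrt{2} X^{\frac{3}{2}}$)
$\sqrt{- 2 o{\left(h{\left(-5,-4 \right)} \right)} 0 + 3175} = \sqrt{- 2 \left(6 \left(-1\right)^{2} + \sqrt{2} \left(-1\right)^{\frac{3}{2}}\right) 0 + 3175} = \sqrt{- 2 \left(6 \cdot 1 + \sqrt{2} \left(- i\right)\right) 0 + 3175} = \sqrt{- 2 \left(6 - i \sqrt{2}\right) 0 + 3175} = \sqrt{\left(-12 + 2 i \sqrt{2}\right) 0 + 3175} = \sqrt{0 + 3175} = \sqrt{3175} = 5 \sqrt{127}$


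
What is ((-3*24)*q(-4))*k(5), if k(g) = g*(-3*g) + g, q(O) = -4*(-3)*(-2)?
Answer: -120960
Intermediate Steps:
q(O) = -24 (q(O) = 12*(-2) = -24)
k(g) = g - 3*g² (k(g) = -3*g² + g = g - 3*g²)
((-3*24)*q(-4))*k(5) = (-3*24*(-24))*(5*(1 - 3*5)) = (-72*(-24))*(5*(1 - 15)) = 1728*(5*(-14)) = 1728*(-70) = -120960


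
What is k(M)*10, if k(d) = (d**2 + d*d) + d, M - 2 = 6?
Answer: 1360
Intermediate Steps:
M = 8 (M = 2 + 6 = 8)
k(d) = d + 2*d**2 (k(d) = (d**2 + d**2) + d = 2*d**2 + d = d + 2*d**2)
k(M)*10 = (8*(1 + 2*8))*10 = (8*(1 + 16))*10 = (8*17)*10 = 136*10 = 1360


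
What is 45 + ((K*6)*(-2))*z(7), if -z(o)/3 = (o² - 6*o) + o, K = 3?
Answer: 1557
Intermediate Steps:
z(o) = -3*o² + 15*o (z(o) = -3*((o² - 6*o) + o) = -3*(o² - 5*o) = -3*o² + 15*o)
45 + ((K*6)*(-2))*z(7) = 45 + ((3*6)*(-2))*(3*7*(5 - 1*7)) = 45 + (18*(-2))*(3*7*(5 - 7)) = 45 - 108*7*(-2) = 45 - 36*(-42) = 45 + 1512 = 1557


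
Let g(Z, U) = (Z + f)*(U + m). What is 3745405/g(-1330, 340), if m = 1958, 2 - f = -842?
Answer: -3745405/1116828 ≈ -3.3536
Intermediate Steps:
f = 844 (f = 2 - 1*(-842) = 2 + 842 = 844)
g(Z, U) = (844 + Z)*(1958 + U) (g(Z, U) = (Z + 844)*(U + 1958) = (844 + Z)*(1958 + U))
3745405/g(-1330, 340) = 3745405/(1652552 + 844*340 + 1958*(-1330) + 340*(-1330)) = 3745405/(1652552 + 286960 - 2604140 - 452200) = 3745405/(-1116828) = 3745405*(-1/1116828) = -3745405/1116828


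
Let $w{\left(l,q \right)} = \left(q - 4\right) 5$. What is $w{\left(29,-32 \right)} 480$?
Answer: $-86400$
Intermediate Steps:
$w{\left(l,q \right)} = -20 + 5 q$ ($w{\left(l,q \right)} = \left(-4 + q\right) 5 = -20 + 5 q$)
$w{\left(29,-32 \right)} 480 = \left(-20 + 5 \left(-32\right)\right) 480 = \left(-20 - 160\right) 480 = \left(-180\right) 480 = -86400$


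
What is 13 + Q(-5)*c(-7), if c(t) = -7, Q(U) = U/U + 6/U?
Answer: 72/5 ≈ 14.400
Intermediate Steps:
Q(U) = 1 + 6/U
13 + Q(-5)*c(-7) = 13 + ((6 - 5)/(-5))*(-7) = 13 - ⅕*1*(-7) = 13 - ⅕*(-7) = 13 + 7/5 = 72/5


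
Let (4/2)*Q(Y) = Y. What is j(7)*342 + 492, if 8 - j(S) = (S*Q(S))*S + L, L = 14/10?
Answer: -279519/5 ≈ -55904.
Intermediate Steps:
Q(Y) = Y/2
L = 7/5 (L = 14*(⅒) = 7/5 ≈ 1.4000)
j(S) = 33/5 - S³/2 (j(S) = 8 - ((S*(S/2))*S + 7/5) = 8 - ((S²/2)*S + 7/5) = 8 - (S³/2 + 7/5) = 8 - (7/5 + S³/2) = 8 + (-7/5 - S³/2) = 33/5 - S³/2)
j(7)*342 + 492 = (33/5 - ½*7³)*342 + 492 = (33/5 - ½*343)*342 + 492 = (33/5 - 343/2)*342 + 492 = -1649/10*342 + 492 = -281979/5 + 492 = -279519/5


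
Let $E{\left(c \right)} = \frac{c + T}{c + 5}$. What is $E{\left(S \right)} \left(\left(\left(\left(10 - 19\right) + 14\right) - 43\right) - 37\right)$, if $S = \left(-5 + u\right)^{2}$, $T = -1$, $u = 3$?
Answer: $-25$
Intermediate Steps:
$S = 4$ ($S = \left(-5 + 3\right)^{2} = \left(-2\right)^{2} = 4$)
$E{\left(c \right)} = \frac{-1 + c}{5 + c}$ ($E{\left(c \right)} = \frac{c - 1}{c + 5} = \frac{-1 + c}{5 + c}$)
$E{\left(S \right)} \left(\left(\left(\left(10 - 19\right) + 14\right) - 43\right) - 37\right) = \frac{-1 + 4}{5 + 4} \left(\left(\left(\left(10 - 19\right) + 14\right) - 43\right) - 37\right) = \frac{1}{9} \cdot 3 \left(\left(\left(\left(10 - 19\right) + 14\right) - 43\right) - 37\right) = \frac{1}{9} \cdot 3 \left(\left(\left(-9 + 14\right) - 43\right) - 37\right) = \frac{\left(5 - 43\right) - 37}{3} = \frac{-38 - 37}{3} = \frac{1}{3} \left(-75\right) = -25$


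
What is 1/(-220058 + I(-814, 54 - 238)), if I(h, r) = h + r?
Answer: -1/221056 ≈ -4.5237e-6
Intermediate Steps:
1/(-220058 + I(-814, 54 - 238)) = 1/(-220058 + (-814 + (54 - 238))) = 1/(-220058 + (-814 - 184)) = 1/(-220058 - 998) = 1/(-221056) = -1/221056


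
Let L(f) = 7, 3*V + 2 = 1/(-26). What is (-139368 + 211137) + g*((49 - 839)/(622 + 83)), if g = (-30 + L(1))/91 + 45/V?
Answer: 48856665449/680043 ≈ 71844.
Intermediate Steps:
V = -53/78 (V = -2/3 + (1/3)/(-26) = -2/3 + (1/3)*(-1/26) = -2/3 - 1/78 = -53/78 ≈ -0.67949)
g = -320629/4823 (g = (-30 + 7)/91 + 45/(-53/78) = -23*1/91 + 45*(-78/53) = -23/91 - 3510/53 = -320629/4823 ≈ -66.479)
(-139368 + 211137) + g*((49 - 839)/(622 + 83)) = (-139368 + 211137) - 320629*(49 - 839)/(4823*(622 + 83)) = 71769 - (-253296910)/(4823*705) = 71769 - 320629/4823*(-158/141) = 71769 + 50659382/680043 = 48856665449/680043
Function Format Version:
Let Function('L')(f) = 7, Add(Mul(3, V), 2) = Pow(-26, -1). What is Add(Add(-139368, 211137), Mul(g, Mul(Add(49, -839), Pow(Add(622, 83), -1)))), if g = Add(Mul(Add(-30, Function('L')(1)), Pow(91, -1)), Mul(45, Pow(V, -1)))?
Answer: Rational(48856665449, 680043) ≈ 71844.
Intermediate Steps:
V = Rational(-53, 78) (V = Add(Rational(-2, 3), Mul(Rational(1, 3), Pow(-26, -1))) = Add(Rational(-2, 3), Mul(Rational(1, 3), Rational(-1, 26))) = Add(Rational(-2, 3), Rational(-1, 78)) = Rational(-53, 78) ≈ -0.67949)
g = Rational(-320629, 4823) (g = Add(Mul(Add(-30, 7), Pow(91, -1)), Mul(45, Pow(Rational(-53, 78), -1))) = Add(Mul(-23, Rational(1, 91)), Mul(45, Rational(-78, 53))) = Add(Rational(-23, 91), Rational(-3510, 53)) = Rational(-320629, 4823) ≈ -66.479)
Add(Add(-139368, 211137), Mul(g, Mul(Add(49, -839), Pow(Add(622, 83), -1)))) = Add(Add(-139368, 211137), Mul(Rational(-320629, 4823), Mul(Add(49, -839), Pow(Add(622, 83), -1)))) = Add(71769, Mul(Rational(-320629, 4823), Mul(-790, Pow(705, -1)))) = Add(71769, Mul(Rational(-320629, 4823), Mul(-790, Rational(1, 705)))) = Add(71769, Mul(Rational(-320629, 4823), Rational(-158, 141))) = Add(71769, Rational(50659382, 680043)) = Rational(48856665449, 680043)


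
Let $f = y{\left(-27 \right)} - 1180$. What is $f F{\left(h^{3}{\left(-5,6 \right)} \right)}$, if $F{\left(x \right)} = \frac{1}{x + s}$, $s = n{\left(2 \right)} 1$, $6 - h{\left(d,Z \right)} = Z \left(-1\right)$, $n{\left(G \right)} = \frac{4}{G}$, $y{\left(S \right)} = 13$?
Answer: $- \frac{1167}{1730} \approx -0.67457$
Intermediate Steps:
$h{\left(d,Z \right)} = 6 + Z$ ($h{\left(d,Z \right)} = 6 - Z \left(-1\right) = 6 - - Z = 6 + Z$)
$s = 2$ ($s = \frac{4}{2} \cdot 1 = 4 \cdot \frac{1}{2} \cdot 1 = 2 \cdot 1 = 2$)
$F{\left(x \right)} = \frac{1}{2 + x}$ ($F{\left(x \right)} = \frac{1}{x + 2} = \frac{1}{2 + x}$)
$f = -1167$ ($f = 13 - 1180 = -1167$)
$f F{\left(h^{3}{\left(-5,6 \right)} \right)} = - \frac{1167}{2 + \left(6 + 6\right)^{3}} = - \frac{1167}{2 + 12^{3}} = - \frac{1167}{2 + 1728} = - \frac{1167}{1730}$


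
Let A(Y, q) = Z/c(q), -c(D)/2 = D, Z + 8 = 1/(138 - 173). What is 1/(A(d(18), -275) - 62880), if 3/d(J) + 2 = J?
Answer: -19250/1210440281 ≈ -1.5903e-5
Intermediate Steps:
d(J) = 3/(-2 + J)
Z = -281/35 (Z = -8 + 1/(138 - 173) = -8 + 1/(-35) = -8 - 1/35 = -281/35 ≈ -8.0286)
c(D) = -2*D
A(Y, q) = 281/(70*q) (A(Y, q) = -281*(-1/(2*q))/35 = -(-281)/(70*q) = 281/(70*q))
1/(A(d(18), -275) - 62880) = 1/((281/70)/(-275) - 62880) = 1/((281/70)*(-1/275) - 62880) = 1/(-281/19250 - 62880) = 1/(-1210440281/19250) = -19250/1210440281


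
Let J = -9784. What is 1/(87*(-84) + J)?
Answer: -1/17092 ≈ -5.8507e-5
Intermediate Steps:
1/(87*(-84) + J) = 1/(87*(-84) - 9784) = 1/(-7308 - 9784) = 1/(-17092) = -1/17092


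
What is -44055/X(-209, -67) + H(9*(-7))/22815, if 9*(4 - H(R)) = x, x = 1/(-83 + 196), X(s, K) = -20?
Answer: 204440371673/92811420 ≈ 2202.8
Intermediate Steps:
x = 1/113 ≈ 0.0088496
H(R) = 4067/1017 (H(R) = 4 - ⅑*1/113 = 4 - 1/1017 = 4067/1017)
-44055/X(-209, -67) + H(9*(-7))/22815 = -44055/(-20) + (4067/1017)/22815 = -44055*(-1/20) + (4067/1017)*(1/22815) = 8811/4 + 4067/23202855 = 204440371673/92811420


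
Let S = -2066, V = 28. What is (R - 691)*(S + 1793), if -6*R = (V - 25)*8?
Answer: 189735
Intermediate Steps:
R = -4 (R = -(28 - 25)*8/6 = -8/2 = -1/6*24 = -4)
(R - 691)*(S + 1793) = (-4 - 691)*(-2066 + 1793) = -695*(-273) = 189735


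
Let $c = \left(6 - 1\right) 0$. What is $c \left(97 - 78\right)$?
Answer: $0$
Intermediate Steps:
$c = 0$ ($c = 5 \cdot 0 = 0$)
$c \left(97 - 78\right) = 0 \left(97 - 78\right) = 0 \cdot 19 = 0$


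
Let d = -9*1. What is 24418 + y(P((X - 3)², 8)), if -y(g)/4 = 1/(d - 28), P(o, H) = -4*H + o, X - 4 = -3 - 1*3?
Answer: 903470/37 ≈ 24418.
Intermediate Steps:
X = -2 (X = 4 + (-3 - 1*3) = 4 + (-3 - 3) = 4 - 6 = -2)
d = -9
P(o, H) = o - 4*H
y(g) = 4/37 (y(g) = -4/(-9 - 28) = -4/(-37) = -4*(-1/37) = 4/37)
24418 + y(P((X - 3)², 8)) = 24418 + 4/37 = 903470/37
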